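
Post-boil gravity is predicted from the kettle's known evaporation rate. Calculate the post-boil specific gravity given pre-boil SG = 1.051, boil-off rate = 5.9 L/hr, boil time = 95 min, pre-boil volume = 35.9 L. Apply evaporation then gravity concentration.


V_post = V_pre − rate·(t/60);  SG_post = 1 + (SG_pre−1)·V_pre/V_post
V_post = 35.9 − 5.9·(95/60) = 26.5583
SG_post = 1 + (1.051 − 1)·35.9/26.5583

1.0689


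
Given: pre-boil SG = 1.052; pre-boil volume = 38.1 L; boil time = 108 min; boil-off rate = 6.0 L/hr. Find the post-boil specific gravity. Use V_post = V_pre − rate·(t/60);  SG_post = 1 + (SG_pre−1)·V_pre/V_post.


V_post = 38.1 − 6.0·(108/60) = 27.3000
SG_post = 1 + (1.052 − 1)·38.1/27.3000

1.0726


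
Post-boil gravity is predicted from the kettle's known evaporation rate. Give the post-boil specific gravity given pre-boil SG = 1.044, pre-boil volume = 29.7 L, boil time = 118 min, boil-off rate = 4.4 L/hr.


V_post = V_pre − rate·(t/60);  SG_post = 1 + (SG_pre−1)·V_pre/V_post
V_post = 29.7 − 4.4·(118/60) = 21.0467
SG_post = 1 + (1.044 − 1)·29.7/21.0467

1.0621


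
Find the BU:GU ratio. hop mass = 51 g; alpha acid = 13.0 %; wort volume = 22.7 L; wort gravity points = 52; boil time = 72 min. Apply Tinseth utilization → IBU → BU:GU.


U = 1.65·0.000125^(GP/1000)·(1−e^(−0.04t))/4.15;  IBU = (α/100)·m·U·1000/V;  BU:GU = IBU/GP
U = 1.65·0.000125^(52/1000)·(1−e^(−0.04·72))/4.15 = 0.2352
IBU = (13.0/100)·51·0.2352·1000/22.7 = 68.6867
BU:GU = 68.6867/52

1.3209


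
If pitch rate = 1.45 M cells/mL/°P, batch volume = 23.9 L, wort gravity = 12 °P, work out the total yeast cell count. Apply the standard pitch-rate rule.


cells (billions) = rate · V_L · °P
cells = 1.45 · 23.9 · 12

415.8600 billion cells


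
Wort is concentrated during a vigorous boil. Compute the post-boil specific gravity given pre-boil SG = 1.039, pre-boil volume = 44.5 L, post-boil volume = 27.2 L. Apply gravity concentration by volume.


SG_post = 1 + (SG_pre − 1)·V_pre/V_post
pts_pre = (1.039 − 1)·1000 = 39.0000
pts_post = 39.0000·44.5/27.2 = 63.8051
SG_post = 1 + 63.8051/1000

1.0638


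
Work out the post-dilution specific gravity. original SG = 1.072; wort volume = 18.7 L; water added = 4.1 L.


SG_new = 1 + (SG_old − 1)·V_old/(V_old + V_water)
pts = (1.072 − 1)·1000·18.7/(18.7 + 4.1) = 59.0526
SG_new = 1 + 59.0526/1000

1.0591


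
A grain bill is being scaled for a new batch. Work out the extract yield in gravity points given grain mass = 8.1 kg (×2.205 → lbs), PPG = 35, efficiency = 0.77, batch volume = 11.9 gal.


points = lbs × PPG × eff / vol
lbs = 8.1 × 2.205 = 17.8605
points = 17.8605 × 35 × 0.77 / 11.9

40.4488 points


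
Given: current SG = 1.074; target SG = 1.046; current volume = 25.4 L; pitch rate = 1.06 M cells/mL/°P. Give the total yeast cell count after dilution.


V_w = V·((SG_c−1)/(SG_t−1)−1);  °P = 259 − 259/SG_t;  cells = rate·(V+V_w)·°P
V_w = 25.4·((1.074−1)/(1.046−1)−1) = 15.4609
V_final = 25.4 + 15.4609 = 40.8609
°P = 259 − 259/1.046 = 11.3901
cells = 1.06·40.8609·11.3901

493.3321 billion cells


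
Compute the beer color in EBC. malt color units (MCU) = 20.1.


SRM = 1.4922·MCU^0.6859;  EBC = SRM·1.97
SRM = 1.4922·20.1^0.6859 = 11.6866
EBC = 11.6866·1.97

23.0227 EBC


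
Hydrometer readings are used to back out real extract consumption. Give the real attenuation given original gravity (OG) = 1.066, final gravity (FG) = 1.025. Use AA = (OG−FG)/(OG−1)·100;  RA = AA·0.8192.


AA = (1.066 − 1.025)/(1.066 − 1)·100 = 62.1212
RA = 62.1212·0.8192

50.8897 %


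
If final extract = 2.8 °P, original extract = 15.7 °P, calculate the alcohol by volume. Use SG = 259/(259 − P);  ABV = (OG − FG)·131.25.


OG = 259/(259 − 15.7) = 1.0645
FG = 259/(259 − 2.8) = 1.0109
ABV = (1.0645 − 1.0109)·131.25

7.0351 % ABV


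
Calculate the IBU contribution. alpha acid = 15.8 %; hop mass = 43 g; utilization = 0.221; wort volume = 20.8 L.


IBU = (α/100)·mass·U·1000 / V
IBU = (15.8/100)·43·0.221·1000 / 20.8

72.1863 IBU


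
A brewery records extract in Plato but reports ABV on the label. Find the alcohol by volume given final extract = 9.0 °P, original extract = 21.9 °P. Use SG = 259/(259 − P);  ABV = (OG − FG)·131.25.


OG = 259/(259 − 21.9) = 1.0924
FG = 259/(259 − 9.0) = 1.0360
ABV = (1.0924 − 1.0360)·131.25

7.3980 % ABV


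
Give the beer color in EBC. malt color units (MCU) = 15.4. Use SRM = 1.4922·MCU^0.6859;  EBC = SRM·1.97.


SRM = 1.4922·15.4^0.6859 = 9.7353
EBC = 9.7353·1.97

19.1785 EBC


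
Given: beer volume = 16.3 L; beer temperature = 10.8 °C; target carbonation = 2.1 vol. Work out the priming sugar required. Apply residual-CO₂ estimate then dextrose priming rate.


residual = 14.695·(0.01821 + 0.09011·e^(−0.04·T));  sugar = (target − residual)·4.0·V
residual = 14.695·(0.01821 + 0.09011·e^(−0.04·10.8)) = 1.1273
sugar = (2.1 − 1.1273)·4.0·16.3

63.4228 g


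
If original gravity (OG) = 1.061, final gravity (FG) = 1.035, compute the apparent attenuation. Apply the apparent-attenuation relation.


AA = (OG − FG)/(OG − 1) · 100
AA = (1.061 − 1.035)/(1.061 − 1) · 100

42.6230 %


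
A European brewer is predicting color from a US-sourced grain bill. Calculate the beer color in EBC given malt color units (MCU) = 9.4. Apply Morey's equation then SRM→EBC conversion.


SRM = 1.4922·MCU^0.6859;  EBC = SRM·1.97
SRM = 1.4922·9.4^0.6859 = 6.9390
EBC = 6.9390·1.97

13.6698 EBC


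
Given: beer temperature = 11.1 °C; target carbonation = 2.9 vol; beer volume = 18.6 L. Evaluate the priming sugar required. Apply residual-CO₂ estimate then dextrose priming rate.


residual = 14.695·(0.01821 + 0.09011·e^(−0.04·T));  sugar = (target − residual)·4.0·V
residual = 14.695·(0.01821 + 0.09011·e^(−0.04·11.1)) = 1.1170
sugar = (2.9 − 1.1170)·4.0·18.6

132.6550 g


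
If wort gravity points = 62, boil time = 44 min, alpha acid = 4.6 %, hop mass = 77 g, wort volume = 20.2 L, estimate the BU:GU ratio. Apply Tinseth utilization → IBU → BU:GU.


U = 1.65·0.000125^(GP/1000)·(1−e^(−0.04t))/4.15;  IBU = (α/100)·m·U·1000/V;  BU:GU = IBU/GP
U = 1.65·0.000125^(62/1000)·(1−e^(−0.04·44))/4.15 = 0.1886
IBU = (4.6/100)·77·0.1886·1000/20.2 = 33.0635
BU:GU = 33.0635/62

0.5333


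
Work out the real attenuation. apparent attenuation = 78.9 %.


RA = AA · 0.8192
RA = 78.9 · 0.8192

64.6349 %


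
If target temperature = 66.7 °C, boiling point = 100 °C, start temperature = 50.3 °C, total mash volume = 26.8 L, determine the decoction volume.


V_dec = V_total·(T_target − T_start)/(T_boil − T_start)
V_dec = 26.8·(66.7 − 50.3)/(100 − 50.3)

8.8435 L


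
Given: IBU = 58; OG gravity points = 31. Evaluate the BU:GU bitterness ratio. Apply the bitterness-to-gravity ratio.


BU:GU = IBU / OG_points
BU:GU = 58 / 31

1.8710


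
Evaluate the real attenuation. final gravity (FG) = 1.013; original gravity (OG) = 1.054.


AA = (OG−FG)/(OG−1)·100;  RA = AA·0.8192
AA = (1.054 − 1.013)/(1.054 − 1)·100 = 75.9259
RA = 75.9259·0.8192

62.1985 %


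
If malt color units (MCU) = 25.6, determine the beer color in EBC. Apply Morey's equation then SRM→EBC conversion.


SRM = 1.4922·MCU^0.6859;  EBC = SRM·1.97
SRM = 1.4922·25.6^0.6859 = 13.7955
EBC = 13.7955·1.97

27.1772 EBC


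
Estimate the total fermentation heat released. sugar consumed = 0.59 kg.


Q = m_sugar · 590 kJ/kg
Q = 0.59 · 590

348.1000 kJ


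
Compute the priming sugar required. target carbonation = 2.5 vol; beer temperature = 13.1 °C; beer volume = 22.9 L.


residual = 14.695·(0.01821 + 0.09011·e^(−0.04·T));  sugar = (target − residual)·4.0·V
residual = 14.695·(0.01821 + 0.09011·e^(−0.04·13.1)) = 1.0517
sugar = (2.5 − 1.0517)·4.0·22.9

132.6645 g


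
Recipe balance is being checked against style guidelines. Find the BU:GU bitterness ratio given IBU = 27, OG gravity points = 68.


BU:GU = IBU / OG_points
BU:GU = 27 / 68

0.3971


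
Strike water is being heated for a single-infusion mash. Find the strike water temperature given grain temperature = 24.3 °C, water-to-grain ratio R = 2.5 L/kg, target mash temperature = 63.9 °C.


T_strike = (0.41/R)·(T_mash − T_grain) + T_mash
T_strike = (0.41/2.5)·(63.9 − 24.3) + 63.9

70.3944 °C


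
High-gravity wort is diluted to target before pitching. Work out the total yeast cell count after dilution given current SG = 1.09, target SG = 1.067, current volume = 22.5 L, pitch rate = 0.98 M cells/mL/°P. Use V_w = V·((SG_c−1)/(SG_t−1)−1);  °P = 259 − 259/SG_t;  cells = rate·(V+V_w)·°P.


V_w = 22.5·((1.09−1)/(1.067−1)−1) = 7.7239
V_final = 22.5 + 7.7239 = 30.2239
°P = 259 − 259/1.067 = 16.2634
cells = 0.98·30.2239·16.2634

481.7109 billion cells


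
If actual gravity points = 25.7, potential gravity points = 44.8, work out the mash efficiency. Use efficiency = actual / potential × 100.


efficiency = 25.7 / 44.8 × 100

57.3661 %


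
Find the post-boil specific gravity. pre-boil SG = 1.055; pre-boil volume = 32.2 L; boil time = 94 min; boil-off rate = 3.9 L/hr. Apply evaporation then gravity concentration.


V_post = V_pre − rate·(t/60);  SG_post = 1 + (SG_pre−1)·V_pre/V_post
V_post = 32.2 − 3.9·(94/60) = 26.0900
SG_post = 1 + (1.055 − 1)·32.2/26.0900

1.0679


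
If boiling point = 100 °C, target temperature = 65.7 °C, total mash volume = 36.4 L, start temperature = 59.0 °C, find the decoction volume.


V_dec = V_total·(T_target − T_start)/(T_boil − T_start)
V_dec = 36.4·(65.7 − 59.0)/(100 − 59.0)

5.9483 L


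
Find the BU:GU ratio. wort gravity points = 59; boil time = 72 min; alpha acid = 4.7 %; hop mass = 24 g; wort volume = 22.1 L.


U = 1.65·0.000125^(GP/1000)·(1−e^(−0.04t))/4.15;  IBU = (α/100)·m·U·1000/V;  BU:GU = IBU/GP
U = 1.65·0.000125^(59/1000)·(1−e^(−0.04·72))/4.15 = 0.2208
IBU = (4.7/100)·24·0.2208·1000/22.1 = 11.2715
BU:GU = 11.2715/59

0.1910


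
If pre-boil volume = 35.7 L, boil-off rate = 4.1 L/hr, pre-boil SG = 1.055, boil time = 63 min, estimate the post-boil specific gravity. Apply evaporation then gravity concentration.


V_post = V_pre − rate·(t/60);  SG_post = 1 + (SG_pre−1)·V_pre/V_post
V_post = 35.7 − 4.1·(63/60) = 31.3950
SG_post = 1 + (1.055 − 1)·35.7/31.3950

1.0625


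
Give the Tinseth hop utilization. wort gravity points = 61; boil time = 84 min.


U = 1.65·0.000125^(GP/1000) · (1 − e^(−0.04·t))/4.15
bigness = 1.65·0.000125^(61/1000) = 0.9537
boil_factor = (1 − e^(−0.04·84))/4.15 = 0.2326
U = 0.9537 · 0.2326

0.2218


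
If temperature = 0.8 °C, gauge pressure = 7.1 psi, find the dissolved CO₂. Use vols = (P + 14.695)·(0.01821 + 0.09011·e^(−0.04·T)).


vols = (7.1 + 14.695)·(0.01821 + 0.09011·e^(−0.04·0.8))

2.2990 volumes


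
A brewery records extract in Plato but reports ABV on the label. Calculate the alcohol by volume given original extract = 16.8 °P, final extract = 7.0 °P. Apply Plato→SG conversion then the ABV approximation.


SG = 259/(259 − P);  ABV = (OG − FG)·131.25
OG = 259/(259 − 16.8) = 1.0694
FG = 259/(259 − 7.0) = 1.0278
ABV = (1.0694 − 1.0278)·131.25

5.4582 % ABV


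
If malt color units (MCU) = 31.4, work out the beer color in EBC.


SRM = 1.4922·MCU^0.6859;  EBC = SRM·1.97
SRM = 1.4922·31.4^0.6859 = 15.8698
EBC = 15.8698·1.97

31.2635 EBC


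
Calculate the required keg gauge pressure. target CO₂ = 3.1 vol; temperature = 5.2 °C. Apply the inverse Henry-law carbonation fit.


psi = vols/(0.01821 + 0.09011·e^(−0.04·T)) − 14.695
psi = 3.1/(0.01821 + 0.09011·e^(−0.04·5.2)) − 14.695

19.2226 psi


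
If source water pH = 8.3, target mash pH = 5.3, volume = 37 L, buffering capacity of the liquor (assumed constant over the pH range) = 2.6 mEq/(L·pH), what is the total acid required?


acid = buffering capacity · (pH_source − pH_target) · V
acid = 2.6 · (8.3 − 5.3) · 37

288.6000 mEq


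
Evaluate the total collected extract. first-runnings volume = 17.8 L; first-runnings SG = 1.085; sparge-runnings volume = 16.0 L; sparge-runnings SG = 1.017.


total = Σ (SG_i − 1)·1000·V_i
first = (1.085 − 1)·1000·17.8 = 1513.0000
sparge = (1.017 − 1)·1000·16.0 = 272.0000
total = 1513.0000 + 272.0000

1785.0000 gravity·L


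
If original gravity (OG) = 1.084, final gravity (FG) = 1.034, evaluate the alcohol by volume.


ABV = (OG − FG) · 131.25
ABV = (1.084 − 1.034) · 131.25

6.5625 % ABV


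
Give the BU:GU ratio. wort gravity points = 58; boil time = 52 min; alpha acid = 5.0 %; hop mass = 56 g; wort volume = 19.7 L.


U = 1.65·0.000125^(GP/1000)·(1−e^(−0.04t))/4.15;  IBU = (α/100)·m·U·1000/V;  BU:GU = IBU/GP
U = 1.65·0.000125^(58/1000)·(1−e^(−0.04·52))/4.15 = 0.2066
IBU = (5.0/100)·56·0.2066·1000/19.7 = 29.3624
BU:GU = 29.3624/58

0.5062


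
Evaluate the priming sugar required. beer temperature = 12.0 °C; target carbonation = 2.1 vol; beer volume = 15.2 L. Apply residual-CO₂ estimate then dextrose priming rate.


residual = 14.695·(0.01821 + 0.09011·e^(−0.04·T));  sugar = (target − residual)·4.0·V
residual = 14.695·(0.01821 + 0.09011·e^(−0.04·12.0)) = 1.0870
sugar = (2.1 − 1.0870)·4.0·15.2

61.5923 g


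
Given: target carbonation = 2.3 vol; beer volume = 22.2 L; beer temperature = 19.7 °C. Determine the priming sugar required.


residual = 14.695·(0.01821 + 0.09011·e^(−0.04·T));  sugar = (target − residual)·4.0·V
residual = 14.695·(0.01821 + 0.09011·e^(−0.04·19.7)) = 0.8698
sugar = (2.3 − 0.8698)·4.0·22.2

127.0049 g


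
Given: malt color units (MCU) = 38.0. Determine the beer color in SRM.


SRM = 1.4922 · MCU^0.6859
SRM = 1.4922 · 38.0^0.6859

18.0884 SRM


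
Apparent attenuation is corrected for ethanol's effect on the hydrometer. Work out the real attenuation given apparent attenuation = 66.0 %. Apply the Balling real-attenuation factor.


RA = AA · 0.8192
RA = 66.0 · 0.8192

54.0672 %


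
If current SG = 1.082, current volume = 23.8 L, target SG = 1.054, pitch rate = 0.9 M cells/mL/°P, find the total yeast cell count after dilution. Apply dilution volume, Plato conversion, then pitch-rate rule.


V_w = V·((SG_c−1)/(SG_t−1)−1);  °P = 259 − 259/SG_t;  cells = rate·(V+V_w)·°P
V_w = 23.8·((1.082−1)/(1.054−1)−1) = 12.3407
V_final = 23.8 + 12.3407 = 36.1407
°P = 259 − 259/1.054 = 13.2694
cells = 0.9·36.1407·13.2694

431.6110 billion cells


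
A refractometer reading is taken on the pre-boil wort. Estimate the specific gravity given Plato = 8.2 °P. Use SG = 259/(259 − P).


SG = 259/(259 − 8.2)

1.0327


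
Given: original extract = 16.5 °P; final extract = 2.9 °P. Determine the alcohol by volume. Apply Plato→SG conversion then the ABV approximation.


SG = 259/(259 − P);  ABV = (OG − FG)·131.25
OG = 259/(259 − 16.5) = 1.0680
FG = 259/(259 − 2.9) = 1.0113
ABV = (1.0680 − 1.0113)·131.25

7.4442 % ABV


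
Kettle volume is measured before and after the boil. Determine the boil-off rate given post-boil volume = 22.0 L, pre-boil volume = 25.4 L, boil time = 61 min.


rate = (V_pre − V_post) / (t_min/60)
rate = (25.4 − 22.0) / (61/60)

3.3443 L/hr


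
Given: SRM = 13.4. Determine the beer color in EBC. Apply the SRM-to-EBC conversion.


EBC = SRM · 1.97
EBC = 13.4 · 1.97

26.3980 EBC


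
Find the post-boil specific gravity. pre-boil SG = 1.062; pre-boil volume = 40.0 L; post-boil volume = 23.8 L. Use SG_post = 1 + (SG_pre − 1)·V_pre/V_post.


pts_pre = (1.062 − 1)·1000 = 62.0000
pts_post = 62.0000·40.0/23.8 = 104.2017
SG_post = 1 + 104.2017/1000

1.1042


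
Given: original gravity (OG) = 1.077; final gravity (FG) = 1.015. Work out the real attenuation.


AA = (OG−FG)/(OG−1)·100;  RA = AA·0.8192
AA = (1.077 − 1.015)/(1.077 − 1)·100 = 80.5195
RA = 80.5195·0.8192

65.9616 %


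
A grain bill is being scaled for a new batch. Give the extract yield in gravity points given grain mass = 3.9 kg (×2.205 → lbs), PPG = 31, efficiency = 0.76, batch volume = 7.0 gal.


points = lbs × PPG × eff / vol
lbs = 3.9 × 2.205 = 8.5995
points = 8.5995 × 31 × 0.76 / 7.0

28.9435 points


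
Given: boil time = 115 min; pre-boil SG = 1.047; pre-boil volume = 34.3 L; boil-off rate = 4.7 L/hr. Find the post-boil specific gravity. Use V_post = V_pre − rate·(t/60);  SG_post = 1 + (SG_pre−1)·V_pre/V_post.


V_post = 34.3 − 4.7·(115/60) = 25.2917
SG_post = 1 + (1.047 − 1)·34.3/25.2917

1.0637


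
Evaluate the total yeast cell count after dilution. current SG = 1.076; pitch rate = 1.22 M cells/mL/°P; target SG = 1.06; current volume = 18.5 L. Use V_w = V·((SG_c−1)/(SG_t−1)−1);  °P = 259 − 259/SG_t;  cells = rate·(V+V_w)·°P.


V_w = 18.5·((1.076−1)/(1.06−1)−1) = 4.9333
V_final = 18.5 + 4.9333 = 23.4333
°P = 259 − 259/1.06 = 14.6604
cells = 1.22·23.4333·14.6604

419.1206 billion cells


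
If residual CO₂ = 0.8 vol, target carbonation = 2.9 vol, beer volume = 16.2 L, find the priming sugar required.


sugar = (target − residual)·4.0·V
sugar = (2.9 − 0.8)·4.0·16.2

136.0800 g


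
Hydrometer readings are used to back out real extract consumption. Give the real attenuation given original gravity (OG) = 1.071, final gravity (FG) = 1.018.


AA = (OG−FG)/(OG−1)·100;  RA = AA·0.8192
AA = (1.071 − 1.018)/(1.071 − 1)·100 = 74.6479
RA = 74.6479·0.8192

61.1515 %


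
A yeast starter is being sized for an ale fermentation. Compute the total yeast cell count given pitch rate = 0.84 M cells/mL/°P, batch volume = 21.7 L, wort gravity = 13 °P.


cells (billions) = rate · V_L · °P
cells = 0.84 · 21.7 · 13

236.9640 billion cells


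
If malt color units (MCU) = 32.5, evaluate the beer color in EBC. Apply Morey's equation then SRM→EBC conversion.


SRM = 1.4922·MCU^0.6859;  EBC = SRM·1.97
SRM = 1.4922·32.5^0.6859 = 16.2490
EBC = 16.2490·1.97

32.0106 EBC


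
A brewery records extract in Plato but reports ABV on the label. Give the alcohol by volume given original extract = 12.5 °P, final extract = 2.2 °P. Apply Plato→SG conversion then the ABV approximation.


SG = 259/(259 − P);  ABV = (OG − FG)·131.25
OG = 259/(259 − 12.5) = 1.0507
FG = 259/(259 − 2.2) = 1.0086
ABV = (1.0507 − 1.0086)·131.25

5.5313 % ABV


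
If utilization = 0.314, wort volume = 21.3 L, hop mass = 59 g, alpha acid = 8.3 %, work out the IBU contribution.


IBU = (α/100)·mass·U·1000 / V
IBU = (8.3/100)·59·0.314·1000 / 21.3

72.1905 IBU


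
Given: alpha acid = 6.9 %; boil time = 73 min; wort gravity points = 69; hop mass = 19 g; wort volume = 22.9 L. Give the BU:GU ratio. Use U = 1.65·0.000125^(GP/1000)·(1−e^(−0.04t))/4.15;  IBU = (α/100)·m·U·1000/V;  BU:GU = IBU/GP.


U = 1.65·0.000125^(69/1000)·(1−e^(−0.04·73))/4.15 = 0.2023
IBU = (6.9/100)·19·0.2023·1000/22.9 = 11.5827
BU:GU = 11.5827/69

0.1679


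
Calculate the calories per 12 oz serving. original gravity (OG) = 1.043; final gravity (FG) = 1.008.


ABW = (OG−FG)·131.25·0.79/FG;  °P = 259 − 259/SG (for OG→OE and FG→AE);  RE = 0.1808·OE + 0.8192·AE;  Cal = (6.9·ABW + 4·(RE−0.1))·FG·3.55
ABW = (1.043 − 1.008)·131.25·0.79/1.008 = 3.6003
OE = 259 − 259/1.043 = 10.6779 °P
AE = 259 − 259/1.008 = 2.0556 °P
RE = 0.1808·10.6779 + 0.8192·2.0556 = 3.6145 °P
Cal = (6.9·3.6003 + 4·(3.6145−0.1))·1.008·3.55

139.1986 kcal


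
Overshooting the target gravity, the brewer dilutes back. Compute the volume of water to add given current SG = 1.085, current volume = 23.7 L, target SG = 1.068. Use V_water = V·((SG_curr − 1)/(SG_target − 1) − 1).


V_water = 23.7·((1.085 − 1)/(1.068 − 1) − 1)

5.9250 L


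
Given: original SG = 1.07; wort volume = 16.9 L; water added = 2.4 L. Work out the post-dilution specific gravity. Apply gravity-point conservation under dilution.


SG_new = 1 + (SG_old − 1)·V_old/(V_old + V_water)
pts = (1.07 − 1)·1000·16.9/(16.9 + 2.4) = 61.2953
SG_new = 1 + 61.2953/1000

1.0613


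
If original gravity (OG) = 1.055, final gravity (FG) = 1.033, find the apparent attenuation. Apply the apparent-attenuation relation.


AA = (OG − FG)/(OG − 1) · 100
AA = (1.055 − 1.033)/(1.055 − 1) · 100

40.0000 %


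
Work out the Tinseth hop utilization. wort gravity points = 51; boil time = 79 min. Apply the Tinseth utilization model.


U = 1.65·0.000125^(GP/1000) · (1 − e^(−0.04·t))/4.15
bigness = 1.65·0.000125^(51/1000) = 1.0433
boil_factor = (1 − e^(−0.04·79))/4.15 = 0.2307
U = 1.0433 · 0.2307

0.2407


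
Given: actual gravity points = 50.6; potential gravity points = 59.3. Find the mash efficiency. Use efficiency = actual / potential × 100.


efficiency = 50.6 / 59.3 × 100

85.3288 %


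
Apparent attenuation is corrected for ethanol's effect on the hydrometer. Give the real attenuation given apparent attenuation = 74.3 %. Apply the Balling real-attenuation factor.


RA = AA · 0.8192
RA = 74.3 · 0.8192

60.8666 %


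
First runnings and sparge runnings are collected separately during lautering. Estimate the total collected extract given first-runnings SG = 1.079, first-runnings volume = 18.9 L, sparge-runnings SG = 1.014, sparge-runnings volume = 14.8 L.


total = Σ (SG_i − 1)·1000·V_i
first = (1.079 − 1)·1000·18.9 = 1493.1000
sparge = (1.014 − 1)·1000·14.8 = 207.2000
total = 1493.1000 + 207.2000

1700.3000 gravity·L


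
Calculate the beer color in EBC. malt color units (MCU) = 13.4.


SRM = 1.4922·MCU^0.6859;  EBC = SRM·1.97
SRM = 1.4922·13.4^0.6859 = 8.8493
EBC = 8.8493·1.97

17.4331 EBC


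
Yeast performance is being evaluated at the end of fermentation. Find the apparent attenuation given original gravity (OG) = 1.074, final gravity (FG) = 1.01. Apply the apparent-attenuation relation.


AA = (OG − FG)/(OG − 1) · 100
AA = (1.074 − 1.01)/(1.074 − 1) · 100

86.4865 %


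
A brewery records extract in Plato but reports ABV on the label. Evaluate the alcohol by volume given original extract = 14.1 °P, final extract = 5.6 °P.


SG = 259/(259 − P);  ABV = (OG − FG)·131.25
OG = 259/(259 − 14.1) = 1.0576
FG = 259/(259 − 5.6) = 1.0221
ABV = (1.0576 − 1.0221)·131.25

4.6561 % ABV


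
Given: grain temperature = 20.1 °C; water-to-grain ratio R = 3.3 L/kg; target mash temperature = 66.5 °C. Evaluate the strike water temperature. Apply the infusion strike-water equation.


T_strike = (0.41/R)·(T_mash − T_grain) + T_mash
T_strike = (0.41/3.3)·(66.5 − 20.1) + 66.5

72.2648 °C


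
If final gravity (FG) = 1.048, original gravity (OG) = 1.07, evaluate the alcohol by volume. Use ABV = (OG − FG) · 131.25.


ABV = (1.07 − 1.048) · 131.25

2.8875 % ABV


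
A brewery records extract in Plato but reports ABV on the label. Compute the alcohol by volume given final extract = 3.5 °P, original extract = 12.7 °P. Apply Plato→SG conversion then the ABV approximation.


SG = 259/(259 − P);  ABV = (OG − FG)·131.25
OG = 259/(259 − 12.7) = 1.0516
FG = 259/(259 − 3.5) = 1.0137
ABV = (1.0516 − 1.0137)·131.25

4.9697 % ABV


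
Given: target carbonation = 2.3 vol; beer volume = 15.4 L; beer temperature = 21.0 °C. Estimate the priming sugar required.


residual = 14.695·(0.01821 + 0.09011·e^(−0.04·T));  sugar = (target − residual)·4.0·V
residual = 14.695·(0.01821 + 0.09011·e^(−0.04·21.0)) = 0.8393
sugar = (2.3 − 0.8393)·4.0·15.4

89.9820 g


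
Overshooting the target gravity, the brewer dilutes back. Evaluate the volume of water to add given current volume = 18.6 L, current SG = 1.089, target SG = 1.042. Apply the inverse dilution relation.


V_water = V·((SG_curr − 1)/(SG_target − 1) − 1)
V_water = 18.6·((1.089 − 1)/(1.042 − 1) − 1)

20.8143 L


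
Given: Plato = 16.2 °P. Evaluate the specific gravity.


SG = 259/(259 − P)
SG = 259/(259 − 16.2)

1.0667


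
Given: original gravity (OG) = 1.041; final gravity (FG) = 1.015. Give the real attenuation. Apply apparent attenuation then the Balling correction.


AA = (OG−FG)/(OG−1)·100;  RA = AA·0.8192
AA = (1.041 − 1.015)/(1.041 − 1)·100 = 63.4146
RA = 63.4146·0.8192

51.9493 %


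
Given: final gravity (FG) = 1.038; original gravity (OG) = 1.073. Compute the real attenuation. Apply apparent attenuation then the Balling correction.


AA = (OG−FG)/(OG−1)·100;  RA = AA·0.8192
AA = (1.073 − 1.038)/(1.073 − 1)·100 = 47.9452
RA = 47.9452·0.8192

39.2767 %


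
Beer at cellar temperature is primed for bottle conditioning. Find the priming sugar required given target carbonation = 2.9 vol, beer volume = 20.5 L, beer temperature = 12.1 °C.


residual = 14.695·(0.01821 + 0.09011·e^(−0.04·T));  sugar = (target − residual)·4.0·V
residual = 14.695·(0.01821 + 0.09011·e^(−0.04·12.1)) = 1.0837
sugar = (2.9 − 1.0837)·4.0·20.5

148.9368 g


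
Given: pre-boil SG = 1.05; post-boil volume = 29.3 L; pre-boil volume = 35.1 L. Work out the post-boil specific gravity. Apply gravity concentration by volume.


SG_post = 1 + (SG_pre − 1)·V_pre/V_post
pts_pre = (1.05 − 1)·1000 = 50.0000
pts_post = 50.0000·35.1/29.3 = 59.8976
SG_post = 1 + 59.8976/1000

1.0599


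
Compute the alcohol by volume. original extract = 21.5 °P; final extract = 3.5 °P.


SG = 259/(259 − P);  ABV = (OG − FG)·131.25
OG = 259/(259 − 21.5) = 1.0905
FG = 259/(259 − 3.5) = 1.0137
ABV = (1.0905 − 1.0137)·131.25

10.0836 % ABV


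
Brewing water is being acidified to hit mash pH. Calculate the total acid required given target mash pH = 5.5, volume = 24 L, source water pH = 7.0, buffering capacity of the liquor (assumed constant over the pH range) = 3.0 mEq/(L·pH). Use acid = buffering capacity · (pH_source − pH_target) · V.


acid = 3.0 · (7.0 − 5.5) · 24

108.0000 mEq


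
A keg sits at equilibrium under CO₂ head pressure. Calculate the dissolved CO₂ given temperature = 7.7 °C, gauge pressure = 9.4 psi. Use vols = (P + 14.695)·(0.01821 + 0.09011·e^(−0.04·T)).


vols = (9.4 + 14.695)·(0.01821 + 0.09011·e^(−0.04·7.7))

2.0344 volumes


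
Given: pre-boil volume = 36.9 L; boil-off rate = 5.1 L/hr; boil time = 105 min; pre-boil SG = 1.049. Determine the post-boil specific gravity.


V_post = V_pre − rate·(t/60);  SG_post = 1 + (SG_pre−1)·V_pre/V_post
V_post = 36.9 − 5.1·(105/60) = 27.9750
SG_post = 1 + (1.049 − 1)·36.9/27.9750

1.0646


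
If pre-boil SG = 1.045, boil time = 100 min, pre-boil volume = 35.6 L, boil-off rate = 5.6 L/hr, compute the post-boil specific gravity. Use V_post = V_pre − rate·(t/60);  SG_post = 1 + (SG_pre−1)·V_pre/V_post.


V_post = 35.6 − 5.6·(100/60) = 26.2667
SG_post = 1 + (1.045 − 1)·35.6/26.2667

1.0610


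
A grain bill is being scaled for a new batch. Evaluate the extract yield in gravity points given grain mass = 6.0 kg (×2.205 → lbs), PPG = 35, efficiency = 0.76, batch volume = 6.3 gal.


points = lbs × PPG × eff / vol
lbs = 6.0 × 2.205 = 13.2300
points = 13.2300 × 35 × 0.76 / 6.3

55.8600 points


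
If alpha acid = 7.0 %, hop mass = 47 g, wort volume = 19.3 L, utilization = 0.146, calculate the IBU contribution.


IBU = (α/100)·mass·U·1000 / V
IBU = (7.0/100)·47·0.146·1000 / 19.3

24.8881 IBU


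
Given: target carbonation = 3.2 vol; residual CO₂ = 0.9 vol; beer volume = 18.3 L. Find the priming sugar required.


sugar = (target − residual)·4.0·V
sugar = (3.2 − 0.9)·4.0·18.3

168.3600 g


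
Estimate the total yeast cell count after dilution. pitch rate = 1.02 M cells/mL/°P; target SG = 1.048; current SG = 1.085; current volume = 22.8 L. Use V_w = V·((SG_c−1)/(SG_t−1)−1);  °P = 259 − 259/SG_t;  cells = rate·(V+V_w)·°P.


V_w = 22.8·((1.085−1)/(1.048−1)−1) = 17.5750
V_final = 22.8 + 17.5750 = 40.3750
°P = 259 − 259/1.048 = 11.8626
cells = 1.02·40.3750·11.8626

488.5313 billion cells


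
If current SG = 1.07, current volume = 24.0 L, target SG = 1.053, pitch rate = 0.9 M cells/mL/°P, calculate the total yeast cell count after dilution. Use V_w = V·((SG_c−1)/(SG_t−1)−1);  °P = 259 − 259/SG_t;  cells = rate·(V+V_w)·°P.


V_w = 24.0·((1.07−1)/(1.053−1)−1) = 7.6981
V_final = 24.0 + 7.6981 = 31.6981
°P = 259 − 259/1.053 = 13.0361
cells = 0.9·31.6981·13.0361

371.8974 billion cells


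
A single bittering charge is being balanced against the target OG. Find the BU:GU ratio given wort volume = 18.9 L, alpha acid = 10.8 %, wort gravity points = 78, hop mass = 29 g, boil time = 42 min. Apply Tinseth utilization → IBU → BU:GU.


U = 1.65·0.000125^(GP/1000)·(1−e^(−0.04t))/4.15;  IBU = (α/100)·m·U·1000/V;  BU:GU = IBU/GP
U = 1.65·0.000125^(78/1000)·(1−e^(−0.04·42))/4.15 = 0.1605
IBU = (10.8/100)·29·0.1605·1000/18.9 = 26.5938
BU:GU = 26.5938/78

0.3409


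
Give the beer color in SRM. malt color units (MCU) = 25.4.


SRM = 1.4922 · MCU^0.6859
SRM = 1.4922 · 25.4^0.6859

13.7215 SRM


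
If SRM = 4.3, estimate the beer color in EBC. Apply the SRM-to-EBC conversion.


EBC = SRM · 1.97
EBC = 4.3 · 1.97

8.4710 EBC


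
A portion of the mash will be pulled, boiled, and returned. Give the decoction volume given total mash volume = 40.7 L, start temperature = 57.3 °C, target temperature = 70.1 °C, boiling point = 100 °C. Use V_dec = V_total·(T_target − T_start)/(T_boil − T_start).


V_dec = 40.7·(70.1 − 57.3)/(100 − 57.3)

12.2005 L


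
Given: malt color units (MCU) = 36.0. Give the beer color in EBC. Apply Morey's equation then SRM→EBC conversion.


SRM = 1.4922·MCU^0.6859;  EBC = SRM·1.97
SRM = 1.4922·36.0^0.6859 = 17.4299
EBC = 17.4299·1.97

34.3369 EBC


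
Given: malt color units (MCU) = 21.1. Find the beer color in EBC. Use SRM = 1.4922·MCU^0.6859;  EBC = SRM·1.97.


SRM = 1.4922·21.1^0.6859 = 12.0824
EBC = 12.0824·1.97

23.8023 EBC


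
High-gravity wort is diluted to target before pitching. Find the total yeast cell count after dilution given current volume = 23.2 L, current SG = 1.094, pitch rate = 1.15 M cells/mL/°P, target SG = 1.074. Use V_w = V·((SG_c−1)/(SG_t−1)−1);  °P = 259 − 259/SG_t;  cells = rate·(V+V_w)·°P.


V_w = 23.2·((1.094−1)/(1.074−1)−1) = 6.2703
V_final = 23.2 + 6.2703 = 29.4703
°P = 259 − 259/1.074 = 17.8454
cells = 1.15·29.4703·17.8454

604.7964 billion cells


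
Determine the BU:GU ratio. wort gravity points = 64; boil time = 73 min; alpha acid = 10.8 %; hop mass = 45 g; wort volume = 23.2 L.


U = 1.65·0.000125^(GP/1000)·(1−e^(−0.04t))/4.15;  IBU = (α/100)·m·U·1000/V;  BU:GU = IBU/GP
U = 1.65·0.000125^(64/1000)·(1−e^(−0.04·73))/4.15 = 0.2116
IBU = (10.8/100)·45·0.2116·1000/23.2 = 44.3310
BU:GU = 44.3310/64

0.6927


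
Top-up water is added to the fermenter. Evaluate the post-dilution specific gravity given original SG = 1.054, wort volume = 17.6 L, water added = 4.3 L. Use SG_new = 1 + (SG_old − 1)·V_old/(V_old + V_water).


pts = (1.054 − 1)·1000·17.6/(17.6 + 4.3) = 43.3973
SG_new = 1 + 43.3973/1000

1.0434


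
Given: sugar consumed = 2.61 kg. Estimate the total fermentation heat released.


Q = m_sugar · 590 kJ/kg
Q = 2.61 · 590

1539.9000 kJ


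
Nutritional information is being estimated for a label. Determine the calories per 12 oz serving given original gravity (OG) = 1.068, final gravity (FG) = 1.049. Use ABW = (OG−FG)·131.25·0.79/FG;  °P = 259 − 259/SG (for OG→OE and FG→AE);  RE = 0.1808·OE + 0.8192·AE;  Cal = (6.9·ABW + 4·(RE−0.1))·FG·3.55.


ABW = (1.068 − 1.049)·131.25·0.79/1.049 = 1.8780
OE = 259 − 259/1.068 = 16.4906 °P
AE = 259 − 259/1.049 = 12.0982 °P
RE = 0.1808·16.4906 + 0.8192·12.0982 = 12.8923 °P
Cal = (6.9·1.8780 + 4·(12.8923−0.1))·1.049·3.55

238.8089 kcal


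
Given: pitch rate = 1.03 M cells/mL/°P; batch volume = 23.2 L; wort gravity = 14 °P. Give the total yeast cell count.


cells (billions) = rate · V_L · °P
cells = 1.03 · 23.2 · 14

334.5440 billion cells


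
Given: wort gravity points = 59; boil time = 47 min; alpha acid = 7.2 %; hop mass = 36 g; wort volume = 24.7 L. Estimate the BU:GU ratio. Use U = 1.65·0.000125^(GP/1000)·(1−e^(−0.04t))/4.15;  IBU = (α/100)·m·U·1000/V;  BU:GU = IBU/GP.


U = 1.65·0.000125^(59/1000)·(1−e^(−0.04·47))/4.15 = 0.1983
IBU = (7.2/100)·36·0.1983·1000/24.7 = 20.8058
BU:GU = 20.8058/59

0.3526


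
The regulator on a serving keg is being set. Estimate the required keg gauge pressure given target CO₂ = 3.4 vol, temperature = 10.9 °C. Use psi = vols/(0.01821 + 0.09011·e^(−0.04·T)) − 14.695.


psi = 3.4/(0.01821 + 0.09011·e^(−0.04·10.9)) − 14.695

29.7630 psi


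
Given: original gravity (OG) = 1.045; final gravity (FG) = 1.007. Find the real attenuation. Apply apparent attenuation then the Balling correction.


AA = (OG−FG)/(OG−1)·100;  RA = AA·0.8192
AA = (1.045 − 1.007)/(1.045 − 1)·100 = 84.4444
RA = 84.4444·0.8192

69.1769 %


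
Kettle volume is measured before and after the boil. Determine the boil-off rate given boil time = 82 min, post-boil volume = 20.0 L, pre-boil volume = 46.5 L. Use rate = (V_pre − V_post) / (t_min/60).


rate = (46.5 − 20.0) / (82/60)

19.3902 L/hr


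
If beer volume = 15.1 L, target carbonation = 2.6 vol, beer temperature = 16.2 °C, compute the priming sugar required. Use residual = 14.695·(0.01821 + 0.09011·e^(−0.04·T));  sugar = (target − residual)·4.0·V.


residual = 14.695·(0.01821 + 0.09011·e^(−0.04·16.2)) = 0.9603
sugar = (2.6 − 0.9603)·4.0·15.1

99.0406 g


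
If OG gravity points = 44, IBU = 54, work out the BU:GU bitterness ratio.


BU:GU = IBU / OG_points
BU:GU = 54 / 44

1.2273


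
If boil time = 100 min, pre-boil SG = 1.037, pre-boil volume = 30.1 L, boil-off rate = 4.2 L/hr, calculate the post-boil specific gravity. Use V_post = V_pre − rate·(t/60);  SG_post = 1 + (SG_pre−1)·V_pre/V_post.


V_post = 30.1 − 4.2·(100/60) = 23.1000
SG_post = 1 + (1.037 − 1)·30.1/23.1000

1.0482


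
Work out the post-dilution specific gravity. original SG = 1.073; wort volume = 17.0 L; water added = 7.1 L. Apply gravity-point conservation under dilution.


SG_new = 1 + (SG_old − 1)·V_old/(V_old + V_water)
pts = (1.073 − 1)·1000·17.0/(17.0 + 7.1) = 51.4938
SG_new = 1 + 51.4938/1000

1.0515


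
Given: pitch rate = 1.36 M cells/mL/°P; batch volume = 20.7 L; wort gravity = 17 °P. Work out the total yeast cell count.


cells (billions) = rate · V_L · °P
cells = 1.36 · 20.7 · 17

478.5840 billion cells


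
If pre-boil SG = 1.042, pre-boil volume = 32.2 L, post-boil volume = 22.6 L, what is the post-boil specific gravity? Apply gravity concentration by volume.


SG_post = 1 + (SG_pre − 1)·V_pre/V_post
pts_pre = (1.042 − 1)·1000 = 42.0000
pts_post = 42.0000·32.2/22.6 = 59.8407
SG_post = 1 + 59.8407/1000

1.0598


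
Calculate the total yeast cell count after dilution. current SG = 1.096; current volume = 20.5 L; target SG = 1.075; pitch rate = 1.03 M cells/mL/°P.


V_w = V·((SG_c−1)/(SG_t−1)−1);  °P = 259 − 259/SG_t;  cells = rate·(V+V_w)·°P
V_w = 20.5·((1.096−1)/(1.075−1)−1) = 5.7400
V_final = 20.5 + 5.7400 = 26.2400
°P = 259 − 259/1.075 = 18.0698
cells = 1.03·26.2400·18.0698

488.3752 billion cells


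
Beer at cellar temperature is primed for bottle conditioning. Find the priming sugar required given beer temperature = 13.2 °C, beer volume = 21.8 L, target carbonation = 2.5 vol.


residual = 14.695·(0.01821 + 0.09011·e^(−0.04·T));  sugar = (target − residual)·4.0·V
residual = 14.695·(0.01821 + 0.09011·e^(−0.04·13.2)) = 1.0486
sugar = (2.5 − 1.0486)·4.0·21.8

126.5649 g


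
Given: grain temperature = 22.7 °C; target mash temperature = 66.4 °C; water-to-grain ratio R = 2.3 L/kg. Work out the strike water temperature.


T_strike = (0.41/R)·(T_mash − T_grain) + T_mash
T_strike = (0.41/2.3)·(66.4 − 22.7) + 66.4

74.1900 °C


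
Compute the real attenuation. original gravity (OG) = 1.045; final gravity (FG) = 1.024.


AA = (OG−FG)/(OG−1)·100;  RA = AA·0.8192
AA = (1.045 − 1.024)/(1.045 − 1)·100 = 46.6667
RA = 46.6667·0.8192

38.2293 %


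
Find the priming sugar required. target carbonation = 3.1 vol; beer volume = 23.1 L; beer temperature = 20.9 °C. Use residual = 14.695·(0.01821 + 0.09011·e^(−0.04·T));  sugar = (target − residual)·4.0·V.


residual = 14.695·(0.01821 + 0.09011·e^(−0.04·20.9)) = 0.8415
sugar = (3.1 − 0.8415)·4.0·23.1

208.6814 g


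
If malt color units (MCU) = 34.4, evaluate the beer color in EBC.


SRM = 1.4922·MCU^0.6859;  EBC = SRM·1.97
SRM = 1.4922·34.4^0.6859 = 16.8948
EBC = 16.8948·1.97

33.2827 EBC


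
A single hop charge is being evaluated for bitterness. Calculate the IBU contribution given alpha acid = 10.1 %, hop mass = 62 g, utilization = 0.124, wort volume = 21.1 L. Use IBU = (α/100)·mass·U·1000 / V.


IBU = (10.1/100)·62·0.124·1000 / 21.1

36.8004 IBU


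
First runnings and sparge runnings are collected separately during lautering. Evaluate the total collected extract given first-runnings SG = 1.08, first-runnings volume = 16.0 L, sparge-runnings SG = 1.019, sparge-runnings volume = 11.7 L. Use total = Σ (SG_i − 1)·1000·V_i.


first = (1.08 − 1)·1000·16.0 = 1280.0000
sparge = (1.019 − 1)·1000·11.7 = 222.3000
total = 1280.0000 + 222.3000

1502.3000 gravity·L


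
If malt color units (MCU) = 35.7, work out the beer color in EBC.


SRM = 1.4922·MCU^0.6859;  EBC = SRM·1.97
SRM = 1.4922·35.7^0.6859 = 17.3301
EBC = 17.3301·1.97

34.1404 EBC


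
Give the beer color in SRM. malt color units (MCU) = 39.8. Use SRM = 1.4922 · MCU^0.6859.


SRM = 1.4922 · 39.8^0.6859

18.6718 SRM


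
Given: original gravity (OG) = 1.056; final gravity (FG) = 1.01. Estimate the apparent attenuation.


AA = (OG − FG)/(OG − 1) · 100
AA = (1.056 − 1.01)/(1.056 − 1) · 100

82.1429 %


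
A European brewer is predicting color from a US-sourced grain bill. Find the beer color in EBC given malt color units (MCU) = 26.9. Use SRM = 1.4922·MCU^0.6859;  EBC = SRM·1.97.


SRM = 1.4922·26.9^0.6859 = 14.2723
EBC = 14.2723·1.97

28.1164 EBC


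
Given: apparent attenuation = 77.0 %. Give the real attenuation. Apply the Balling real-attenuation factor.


RA = AA · 0.8192
RA = 77.0 · 0.8192

63.0784 %


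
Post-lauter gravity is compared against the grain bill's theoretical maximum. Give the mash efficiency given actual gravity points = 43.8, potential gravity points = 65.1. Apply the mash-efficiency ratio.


efficiency = actual / potential × 100
efficiency = 43.8 / 65.1 × 100

67.2811 %


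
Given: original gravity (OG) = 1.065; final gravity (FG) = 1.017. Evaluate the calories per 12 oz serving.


ABW = (OG−FG)·131.25·0.79/FG;  °P = 259 − 259/SG (for OG→OE and FG→AE);  RE = 0.1808·OE + 0.8192·AE;  Cal = (6.9·ABW + 4·(RE−0.1))·FG·3.55
ABW = (1.065 − 1.017)·131.25·0.79/1.017 = 4.8938
OE = 259 − 259/1.065 = 15.8075 °P
AE = 259 − 259/1.017 = 4.3294 °P
RE = 0.1808·15.8075 + 0.8192·4.3294 = 6.4046 °P
Cal = (6.9·4.8938 + 4·(6.4046−0.1))·1.017·3.55

212.9595 kcal


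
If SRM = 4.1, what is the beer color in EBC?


EBC = SRM · 1.97
EBC = 4.1 · 1.97

8.0770 EBC
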